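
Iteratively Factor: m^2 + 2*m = (m + 2)*(m)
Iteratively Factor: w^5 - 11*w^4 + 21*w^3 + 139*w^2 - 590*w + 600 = (w + 4)*(w^4 - 15*w^3 + 81*w^2 - 185*w + 150) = (w - 5)*(w + 4)*(w^3 - 10*w^2 + 31*w - 30) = (w - 5)*(w - 3)*(w + 4)*(w^2 - 7*w + 10) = (w - 5)^2*(w - 3)*(w + 4)*(w - 2)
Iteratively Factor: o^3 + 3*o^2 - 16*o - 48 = (o + 3)*(o^2 - 16) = (o - 4)*(o + 3)*(o + 4)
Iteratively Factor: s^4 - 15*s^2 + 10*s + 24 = (s - 2)*(s^3 + 2*s^2 - 11*s - 12) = (s - 2)*(s + 1)*(s^2 + s - 12) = (s - 3)*(s - 2)*(s + 1)*(s + 4)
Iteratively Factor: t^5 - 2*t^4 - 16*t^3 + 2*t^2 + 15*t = (t - 1)*(t^4 - t^3 - 17*t^2 - 15*t) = (t - 1)*(t + 3)*(t^3 - 4*t^2 - 5*t) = t*(t - 1)*(t + 3)*(t^2 - 4*t - 5) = t*(t - 1)*(t + 1)*(t + 3)*(t - 5)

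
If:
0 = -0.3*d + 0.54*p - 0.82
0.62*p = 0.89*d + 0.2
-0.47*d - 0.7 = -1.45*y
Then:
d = 1.36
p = 2.27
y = 0.92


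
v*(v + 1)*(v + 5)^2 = v^4 + 11*v^3 + 35*v^2 + 25*v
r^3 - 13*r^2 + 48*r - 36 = (r - 6)^2*(r - 1)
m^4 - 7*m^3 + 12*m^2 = m^2*(m - 4)*(m - 3)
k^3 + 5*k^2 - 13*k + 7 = (k - 1)^2*(k + 7)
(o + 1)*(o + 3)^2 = o^3 + 7*o^2 + 15*o + 9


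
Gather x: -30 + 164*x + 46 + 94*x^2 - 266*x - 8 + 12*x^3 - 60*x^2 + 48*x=12*x^3 + 34*x^2 - 54*x + 8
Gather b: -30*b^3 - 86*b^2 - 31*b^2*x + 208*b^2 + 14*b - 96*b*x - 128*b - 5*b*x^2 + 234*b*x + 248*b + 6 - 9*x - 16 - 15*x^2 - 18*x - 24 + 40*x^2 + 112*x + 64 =-30*b^3 + b^2*(122 - 31*x) + b*(-5*x^2 + 138*x + 134) + 25*x^2 + 85*x + 30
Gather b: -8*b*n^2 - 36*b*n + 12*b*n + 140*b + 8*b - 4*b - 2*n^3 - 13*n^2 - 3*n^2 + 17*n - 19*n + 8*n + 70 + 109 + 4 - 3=b*(-8*n^2 - 24*n + 144) - 2*n^3 - 16*n^2 + 6*n + 180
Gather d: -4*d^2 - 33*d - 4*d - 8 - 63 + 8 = -4*d^2 - 37*d - 63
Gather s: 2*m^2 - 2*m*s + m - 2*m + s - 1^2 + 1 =2*m^2 - m + s*(1 - 2*m)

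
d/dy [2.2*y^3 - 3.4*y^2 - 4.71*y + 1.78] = 6.6*y^2 - 6.8*y - 4.71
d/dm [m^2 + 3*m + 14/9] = 2*m + 3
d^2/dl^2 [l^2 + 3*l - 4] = 2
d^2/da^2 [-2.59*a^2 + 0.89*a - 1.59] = -5.18000000000000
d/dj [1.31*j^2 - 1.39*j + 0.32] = 2.62*j - 1.39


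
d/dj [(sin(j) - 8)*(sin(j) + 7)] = sin(2*j) - cos(j)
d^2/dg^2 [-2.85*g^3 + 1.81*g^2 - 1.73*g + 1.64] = 3.62 - 17.1*g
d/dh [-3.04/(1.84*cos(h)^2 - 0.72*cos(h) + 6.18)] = (2.1888 - 11.1872*cos(h))*sin(h)/(1.84*cos(h)^2 - 0.72*cos(h) + 6.18)^2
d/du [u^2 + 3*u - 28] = 2*u + 3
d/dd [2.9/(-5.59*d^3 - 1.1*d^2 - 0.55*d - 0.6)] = (48.633*d^2 + 6.38*d + 1.595)/(5.59*d^3 + 1.1*d^2 + 0.55*d + 0.6)^2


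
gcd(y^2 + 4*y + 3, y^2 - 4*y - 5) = y + 1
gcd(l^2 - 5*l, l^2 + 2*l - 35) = l - 5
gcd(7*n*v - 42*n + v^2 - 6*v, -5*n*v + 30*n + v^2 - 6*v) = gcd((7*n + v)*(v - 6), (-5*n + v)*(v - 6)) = v - 6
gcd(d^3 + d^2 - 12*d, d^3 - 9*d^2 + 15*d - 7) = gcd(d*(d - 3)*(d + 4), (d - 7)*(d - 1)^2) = 1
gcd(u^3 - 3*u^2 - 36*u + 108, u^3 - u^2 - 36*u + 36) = u^2 - 36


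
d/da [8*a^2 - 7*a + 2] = 16*a - 7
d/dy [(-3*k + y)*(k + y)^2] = (-5*k + 3*y)*(k + y)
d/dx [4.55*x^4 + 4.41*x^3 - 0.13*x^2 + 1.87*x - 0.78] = 18.2*x^3 + 13.23*x^2 - 0.26*x + 1.87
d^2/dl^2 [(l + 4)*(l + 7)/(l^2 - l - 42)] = 4*(6*l^3 + 105*l^2 + 651*l + 1253)/(l^6 - 3*l^5 - 123*l^4 + 251*l^3 + 5166*l^2 - 5292*l - 74088)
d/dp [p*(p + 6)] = 2*p + 6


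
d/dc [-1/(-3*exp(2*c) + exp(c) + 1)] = (1 - 6*exp(c))*exp(c)/(-3*exp(2*c) + exp(c) + 1)^2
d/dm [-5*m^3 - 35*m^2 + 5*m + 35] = -15*m^2 - 70*m + 5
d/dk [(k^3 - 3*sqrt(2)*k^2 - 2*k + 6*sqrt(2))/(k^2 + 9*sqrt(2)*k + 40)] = (k^4 + 18*sqrt(2)*k^3 + 68*k^2 - 252*sqrt(2)*k - 188)/(k^4 + 18*sqrt(2)*k^3 + 242*k^2 + 720*sqrt(2)*k + 1600)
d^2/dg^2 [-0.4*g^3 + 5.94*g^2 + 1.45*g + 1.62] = 11.88 - 2.4*g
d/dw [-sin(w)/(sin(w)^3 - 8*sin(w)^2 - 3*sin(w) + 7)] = (2*sin(w)^3 - 8*sin(w)^2 - 7)*cos(w)/(sin(w)^3 - 8*sin(w)^2 - 3*sin(w) + 7)^2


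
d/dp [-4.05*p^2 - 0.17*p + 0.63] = -8.1*p - 0.17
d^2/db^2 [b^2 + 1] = 2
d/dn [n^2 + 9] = 2*n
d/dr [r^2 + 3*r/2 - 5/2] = 2*r + 3/2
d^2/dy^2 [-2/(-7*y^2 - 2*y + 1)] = 4*(-49*y^2 - 14*y + 4*(7*y + 1)^2 + 7)/(7*y^2 + 2*y - 1)^3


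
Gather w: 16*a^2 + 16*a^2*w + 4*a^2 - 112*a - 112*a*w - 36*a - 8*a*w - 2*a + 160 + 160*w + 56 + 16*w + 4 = 20*a^2 - 150*a + w*(16*a^2 - 120*a + 176) + 220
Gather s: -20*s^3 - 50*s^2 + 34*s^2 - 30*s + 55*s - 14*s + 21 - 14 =-20*s^3 - 16*s^2 + 11*s + 7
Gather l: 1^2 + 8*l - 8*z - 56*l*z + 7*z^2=l*(8 - 56*z) + 7*z^2 - 8*z + 1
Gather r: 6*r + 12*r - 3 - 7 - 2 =18*r - 12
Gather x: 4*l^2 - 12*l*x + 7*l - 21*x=4*l^2 + 7*l + x*(-12*l - 21)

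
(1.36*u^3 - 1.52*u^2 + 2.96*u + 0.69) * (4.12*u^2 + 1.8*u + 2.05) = 5.6032*u^5 - 3.8144*u^4 + 12.2472*u^3 + 5.0548*u^2 + 7.31*u + 1.4145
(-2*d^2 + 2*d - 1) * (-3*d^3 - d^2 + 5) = 6*d^5 - 4*d^4 + d^3 - 9*d^2 + 10*d - 5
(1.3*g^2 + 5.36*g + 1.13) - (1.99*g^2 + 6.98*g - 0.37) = -0.69*g^2 - 1.62*g + 1.5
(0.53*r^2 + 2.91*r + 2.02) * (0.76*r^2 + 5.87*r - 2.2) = 0.4028*r^4 + 5.3227*r^3 + 17.4509*r^2 + 5.4554*r - 4.444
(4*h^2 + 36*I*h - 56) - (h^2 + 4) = 3*h^2 + 36*I*h - 60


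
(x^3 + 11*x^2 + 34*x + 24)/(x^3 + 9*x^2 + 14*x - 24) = (x + 1)/(x - 1)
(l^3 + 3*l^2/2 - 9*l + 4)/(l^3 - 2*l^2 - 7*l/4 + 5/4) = 2*(l^2 + 2*l - 8)/(2*l^2 - 3*l - 5)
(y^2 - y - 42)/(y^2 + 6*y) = (y - 7)/y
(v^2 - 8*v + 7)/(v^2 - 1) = (v - 7)/(v + 1)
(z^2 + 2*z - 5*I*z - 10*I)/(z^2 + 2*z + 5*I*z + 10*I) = (z - 5*I)/(z + 5*I)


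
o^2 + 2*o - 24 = (o - 4)*(o + 6)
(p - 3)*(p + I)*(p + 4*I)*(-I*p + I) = -I*p^4 + 5*p^3 + 4*I*p^3 - 20*p^2 + I*p^2 + 15*p - 16*I*p + 12*I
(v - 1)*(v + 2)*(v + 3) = v^3 + 4*v^2 + v - 6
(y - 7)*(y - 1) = y^2 - 8*y + 7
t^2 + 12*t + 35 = (t + 5)*(t + 7)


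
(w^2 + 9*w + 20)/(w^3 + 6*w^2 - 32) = (w + 5)/(w^2 + 2*w - 8)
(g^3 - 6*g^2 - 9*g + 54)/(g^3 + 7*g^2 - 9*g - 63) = (g - 6)/(g + 7)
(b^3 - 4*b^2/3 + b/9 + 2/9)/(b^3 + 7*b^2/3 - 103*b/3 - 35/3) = (3*b^2 - 5*b + 2)/(3*(b^2 + 2*b - 35))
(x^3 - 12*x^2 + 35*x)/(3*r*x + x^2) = (x^2 - 12*x + 35)/(3*r + x)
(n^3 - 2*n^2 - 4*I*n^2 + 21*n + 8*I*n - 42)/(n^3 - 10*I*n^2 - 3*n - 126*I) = (n - 2)/(n - 6*I)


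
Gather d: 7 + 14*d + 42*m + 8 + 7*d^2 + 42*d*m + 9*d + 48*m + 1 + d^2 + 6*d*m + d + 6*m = 8*d^2 + d*(48*m + 24) + 96*m + 16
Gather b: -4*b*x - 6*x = -4*b*x - 6*x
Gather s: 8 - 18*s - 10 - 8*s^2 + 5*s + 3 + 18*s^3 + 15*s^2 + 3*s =18*s^3 + 7*s^2 - 10*s + 1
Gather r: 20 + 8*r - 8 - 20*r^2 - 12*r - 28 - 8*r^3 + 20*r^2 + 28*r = -8*r^3 + 24*r - 16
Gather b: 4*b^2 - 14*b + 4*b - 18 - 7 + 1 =4*b^2 - 10*b - 24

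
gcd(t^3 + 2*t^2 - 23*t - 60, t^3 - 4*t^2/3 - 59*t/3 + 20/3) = t^2 - t - 20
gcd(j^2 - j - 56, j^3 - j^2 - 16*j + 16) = 1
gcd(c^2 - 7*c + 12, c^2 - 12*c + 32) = c - 4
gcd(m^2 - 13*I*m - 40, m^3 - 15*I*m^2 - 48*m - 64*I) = m - 8*I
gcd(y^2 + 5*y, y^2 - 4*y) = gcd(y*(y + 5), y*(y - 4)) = y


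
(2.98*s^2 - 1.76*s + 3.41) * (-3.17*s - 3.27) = -9.4466*s^3 - 4.1654*s^2 - 5.0545*s - 11.1507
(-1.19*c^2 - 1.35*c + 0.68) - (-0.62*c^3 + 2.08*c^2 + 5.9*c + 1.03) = 0.62*c^3 - 3.27*c^2 - 7.25*c - 0.35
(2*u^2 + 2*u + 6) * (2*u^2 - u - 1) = 4*u^4 + 2*u^3 + 8*u^2 - 8*u - 6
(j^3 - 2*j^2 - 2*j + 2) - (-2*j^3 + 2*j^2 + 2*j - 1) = 3*j^3 - 4*j^2 - 4*j + 3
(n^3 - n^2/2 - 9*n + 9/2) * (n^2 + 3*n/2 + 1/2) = n^5 + n^4 - 37*n^3/4 - 37*n^2/4 + 9*n/4 + 9/4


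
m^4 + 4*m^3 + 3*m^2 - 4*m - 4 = (m - 1)*(m + 1)*(m + 2)^2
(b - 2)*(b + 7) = b^2 + 5*b - 14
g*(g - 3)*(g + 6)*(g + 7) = g^4 + 10*g^3 + 3*g^2 - 126*g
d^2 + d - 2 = (d - 1)*(d + 2)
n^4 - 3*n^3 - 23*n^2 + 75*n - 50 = (n - 5)*(n - 2)*(n - 1)*(n + 5)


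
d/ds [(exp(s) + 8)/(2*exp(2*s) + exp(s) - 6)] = (-(exp(s) + 8)*(4*exp(s) + 1) + 2*exp(2*s) + exp(s) - 6)*exp(s)/(2*exp(2*s) + exp(s) - 6)^2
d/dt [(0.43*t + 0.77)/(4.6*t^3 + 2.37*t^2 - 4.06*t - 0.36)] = (-3.956*t^3 - 11.6451*t^2 - 3.6498*t + 2.9714)/(21.16*t^6 + 21.804*t^5 - 31.7351*t^4 - 22.5564*t^3 + 14.7772*t^2 + 2.9232*t + 0.1296)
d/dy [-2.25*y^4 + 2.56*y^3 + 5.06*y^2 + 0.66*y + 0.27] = -9.0*y^3 + 7.68*y^2 + 10.12*y + 0.66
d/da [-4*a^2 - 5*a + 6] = -8*a - 5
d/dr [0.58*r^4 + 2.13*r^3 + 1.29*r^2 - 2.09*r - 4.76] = 2.32*r^3 + 6.39*r^2 + 2.58*r - 2.09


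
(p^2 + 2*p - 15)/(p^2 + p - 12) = (p + 5)/(p + 4)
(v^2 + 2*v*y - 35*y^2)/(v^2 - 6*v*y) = (v^2 + 2*v*y - 35*y^2)/(v*(v - 6*y))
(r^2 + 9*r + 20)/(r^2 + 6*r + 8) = (r + 5)/(r + 2)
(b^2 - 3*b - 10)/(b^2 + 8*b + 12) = (b - 5)/(b + 6)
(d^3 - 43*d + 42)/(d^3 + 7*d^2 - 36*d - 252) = (d - 1)/(d + 6)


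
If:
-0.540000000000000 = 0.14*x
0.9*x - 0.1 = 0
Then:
No Solution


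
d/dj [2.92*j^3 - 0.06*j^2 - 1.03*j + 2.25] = 8.76*j^2 - 0.12*j - 1.03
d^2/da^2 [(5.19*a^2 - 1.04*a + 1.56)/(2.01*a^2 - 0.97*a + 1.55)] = (11.834478*a^3 - 59.201334*a^2 + 1.191528*a + 15.025918)/(8.120601*a^6 - 11.756691*a^5 + 24.460092*a^4 - 19.044883*a^3 + 18.86226*a^2 - 6.991275*a + 3.723875)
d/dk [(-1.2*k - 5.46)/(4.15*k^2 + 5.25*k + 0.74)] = (4.98*k^2 + 45.318*k + 27.777)/(17.2225*k^4 + 43.575*k^3 + 33.7045*k^2 + 7.77*k + 0.5476)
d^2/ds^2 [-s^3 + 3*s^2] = 6 - 6*s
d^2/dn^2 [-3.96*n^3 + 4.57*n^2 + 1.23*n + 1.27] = 9.14 - 23.76*n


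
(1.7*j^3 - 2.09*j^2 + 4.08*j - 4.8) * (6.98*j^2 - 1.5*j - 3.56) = 11.866*j^5 - 17.1382*j^4 + 25.5614*j^3 - 32.1836*j^2 - 7.3248*j + 17.088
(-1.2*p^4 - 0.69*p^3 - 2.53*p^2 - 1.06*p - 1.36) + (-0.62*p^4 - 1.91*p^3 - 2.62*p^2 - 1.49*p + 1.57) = -1.82*p^4 - 2.6*p^3 - 5.15*p^2 - 2.55*p + 0.21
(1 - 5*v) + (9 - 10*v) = 10 - 15*v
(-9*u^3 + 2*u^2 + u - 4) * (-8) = 72*u^3 - 16*u^2 - 8*u + 32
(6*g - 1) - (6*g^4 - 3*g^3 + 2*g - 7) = -6*g^4 + 3*g^3 + 4*g + 6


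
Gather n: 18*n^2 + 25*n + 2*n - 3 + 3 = 18*n^2 + 27*n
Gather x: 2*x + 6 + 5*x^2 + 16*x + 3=5*x^2 + 18*x + 9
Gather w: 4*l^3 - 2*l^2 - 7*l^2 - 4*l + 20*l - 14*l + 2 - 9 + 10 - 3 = 4*l^3 - 9*l^2 + 2*l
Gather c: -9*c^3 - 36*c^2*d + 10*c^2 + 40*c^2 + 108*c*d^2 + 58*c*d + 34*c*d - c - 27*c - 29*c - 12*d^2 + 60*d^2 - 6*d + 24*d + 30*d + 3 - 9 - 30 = -9*c^3 + c^2*(50 - 36*d) + c*(108*d^2 + 92*d - 57) + 48*d^2 + 48*d - 36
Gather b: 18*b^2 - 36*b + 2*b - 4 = 18*b^2 - 34*b - 4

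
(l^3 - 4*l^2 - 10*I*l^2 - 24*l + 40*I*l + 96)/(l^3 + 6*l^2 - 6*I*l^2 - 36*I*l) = (l^2 - 4*l*(1 + I) + 16*I)/(l*(l + 6))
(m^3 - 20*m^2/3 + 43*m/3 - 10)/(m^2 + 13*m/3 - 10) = (m^2 - 5*m + 6)/(m + 6)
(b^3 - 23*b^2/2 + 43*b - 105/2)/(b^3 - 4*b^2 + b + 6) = (b^2 - 17*b/2 + 35/2)/(b^2 - b - 2)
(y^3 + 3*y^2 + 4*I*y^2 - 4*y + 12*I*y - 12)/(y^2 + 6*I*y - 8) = (y^2 + y*(3 + 2*I) + 6*I)/(y + 4*I)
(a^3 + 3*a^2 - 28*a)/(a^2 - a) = (a^2 + 3*a - 28)/(a - 1)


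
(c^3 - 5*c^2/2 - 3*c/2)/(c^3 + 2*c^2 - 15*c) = (c + 1/2)/(c + 5)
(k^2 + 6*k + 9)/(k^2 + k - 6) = (k + 3)/(k - 2)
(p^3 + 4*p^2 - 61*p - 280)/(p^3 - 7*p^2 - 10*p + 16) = (p^2 + 12*p + 35)/(p^2 + p - 2)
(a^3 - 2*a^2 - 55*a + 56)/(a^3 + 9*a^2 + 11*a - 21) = (a - 8)/(a + 3)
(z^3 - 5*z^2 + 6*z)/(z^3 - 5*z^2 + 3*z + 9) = z*(z - 2)/(z^2 - 2*z - 3)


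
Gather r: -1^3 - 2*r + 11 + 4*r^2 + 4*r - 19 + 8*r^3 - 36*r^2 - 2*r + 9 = 8*r^3 - 32*r^2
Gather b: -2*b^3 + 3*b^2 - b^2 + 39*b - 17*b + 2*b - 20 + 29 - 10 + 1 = -2*b^3 + 2*b^2 + 24*b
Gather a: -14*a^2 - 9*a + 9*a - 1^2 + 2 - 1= -14*a^2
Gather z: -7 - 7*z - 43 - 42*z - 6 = -49*z - 56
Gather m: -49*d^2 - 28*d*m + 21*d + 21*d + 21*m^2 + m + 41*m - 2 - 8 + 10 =-49*d^2 + 42*d + 21*m^2 + m*(42 - 28*d)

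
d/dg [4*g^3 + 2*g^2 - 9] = 4*g*(3*g + 1)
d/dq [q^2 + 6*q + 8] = 2*q + 6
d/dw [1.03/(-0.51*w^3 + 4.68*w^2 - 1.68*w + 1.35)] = (1.5759*w^2 - 9.6408*w + 1.7304)/(0.51*w^3 - 4.68*w^2 + 1.68*w - 1.35)^2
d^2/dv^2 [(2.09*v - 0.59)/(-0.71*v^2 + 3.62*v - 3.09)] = (-(1.42*v - 3.62)*(2.09*v - 0.59)*(2.84*v - 7.24) + (8.9034*v - 15.9694)*(0.71*v^2 - 3.62*v + 3.09))/(0.71*v^2 - 3.62*v + 3.09)^3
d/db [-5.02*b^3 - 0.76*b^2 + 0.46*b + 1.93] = -15.06*b^2 - 1.52*b + 0.46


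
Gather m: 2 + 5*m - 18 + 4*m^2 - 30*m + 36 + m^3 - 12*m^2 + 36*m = m^3 - 8*m^2 + 11*m + 20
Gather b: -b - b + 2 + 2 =4 - 2*b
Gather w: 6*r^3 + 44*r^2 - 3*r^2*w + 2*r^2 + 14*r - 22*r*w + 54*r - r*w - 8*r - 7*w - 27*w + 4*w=6*r^3 + 46*r^2 + 60*r + w*(-3*r^2 - 23*r - 30)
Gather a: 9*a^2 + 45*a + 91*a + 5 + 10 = 9*a^2 + 136*a + 15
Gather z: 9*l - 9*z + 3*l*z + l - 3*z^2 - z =10*l - 3*z^2 + z*(3*l - 10)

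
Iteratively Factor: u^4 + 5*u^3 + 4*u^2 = (u)*(u^3 + 5*u^2 + 4*u) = u*(u + 1)*(u^2 + 4*u) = u*(u + 1)*(u + 4)*(u)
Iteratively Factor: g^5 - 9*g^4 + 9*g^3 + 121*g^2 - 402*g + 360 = (g - 3)*(g^4 - 6*g^3 - 9*g^2 + 94*g - 120) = (g - 5)*(g - 3)*(g^3 - g^2 - 14*g + 24) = (g - 5)*(g - 3)*(g + 4)*(g^2 - 5*g + 6) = (g - 5)*(g - 3)*(g - 2)*(g + 4)*(g - 3)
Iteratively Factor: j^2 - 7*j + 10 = (j - 5)*(j - 2)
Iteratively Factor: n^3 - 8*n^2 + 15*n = (n - 5)*(n^2 - 3*n) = (n - 5)*(n - 3)*(n)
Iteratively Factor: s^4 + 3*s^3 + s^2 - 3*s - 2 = (s - 1)*(s^3 + 4*s^2 + 5*s + 2) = (s - 1)*(s + 2)*(s^2 + 2*s + 1) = (s - 1)*(s + 1)*(s + 2)*(s + 1)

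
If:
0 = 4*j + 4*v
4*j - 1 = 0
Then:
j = 1/4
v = -1/4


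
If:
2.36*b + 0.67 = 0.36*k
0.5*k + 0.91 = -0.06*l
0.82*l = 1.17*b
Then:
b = -0.55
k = -1.73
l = -0.78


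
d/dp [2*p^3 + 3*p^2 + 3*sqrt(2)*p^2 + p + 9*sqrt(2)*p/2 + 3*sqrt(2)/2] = 6*p^2 + 6*p + 6*sqrt(2)*p + 1 + 9*sqrt(2)/2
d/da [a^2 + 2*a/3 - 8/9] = 2*a + 2/3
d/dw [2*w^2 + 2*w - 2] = 4*w + 2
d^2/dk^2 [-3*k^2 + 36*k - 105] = -6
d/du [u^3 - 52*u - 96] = 3*u^2 - 52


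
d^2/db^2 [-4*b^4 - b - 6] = -48*b^2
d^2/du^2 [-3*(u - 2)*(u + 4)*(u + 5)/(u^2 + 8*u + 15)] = 30/(u^3 + 9*u^2 + 27*u + 27)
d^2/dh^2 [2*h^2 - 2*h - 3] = 4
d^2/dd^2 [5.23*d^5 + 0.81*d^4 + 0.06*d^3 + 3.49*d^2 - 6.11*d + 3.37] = 104.6*d^3 + 9.72*d^2 + 0.36*d + 6.98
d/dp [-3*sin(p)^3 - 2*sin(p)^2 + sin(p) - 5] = (-9*sin(p)^2 - 4*sin(p) + 1)*cos(p)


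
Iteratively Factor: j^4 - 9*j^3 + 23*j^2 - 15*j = (j - 5)*(j^3 - 4*j^2 + 3*j) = (j - 5)*(j - 3)*(j^2 - j) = (j - 5)*(j - 3)*(j - 1)*(j)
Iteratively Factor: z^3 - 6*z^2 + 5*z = (z)*(z^2 - 6*z + 5) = z*(z - 5)*(z - 1)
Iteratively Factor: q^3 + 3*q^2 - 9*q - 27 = (q + 3)*(q^2 - 9) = (q + 3)^2*(q - 3)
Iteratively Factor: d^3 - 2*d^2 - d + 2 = (d - 2)*(d^2 - 1) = (d - 2)*(d - 1)*(d + 1)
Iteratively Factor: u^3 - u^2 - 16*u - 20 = (u + 2)*(u^2 - 3*u - 10) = (u + 2)^2*(u - 5)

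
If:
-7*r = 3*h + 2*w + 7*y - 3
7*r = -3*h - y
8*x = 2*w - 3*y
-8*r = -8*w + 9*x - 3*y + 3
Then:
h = 545*y/192 - 105/64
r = 45/64 - 87*y/64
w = 3/2 - 3*y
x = 3/8 - 9*y/8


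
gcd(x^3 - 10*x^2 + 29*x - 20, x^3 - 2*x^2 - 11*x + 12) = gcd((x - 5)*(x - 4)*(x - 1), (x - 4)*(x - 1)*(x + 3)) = x^2 - 5*x + 4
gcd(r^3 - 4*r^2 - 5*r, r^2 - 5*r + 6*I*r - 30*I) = r - 5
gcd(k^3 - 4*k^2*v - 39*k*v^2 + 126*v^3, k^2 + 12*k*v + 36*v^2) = k + 6*v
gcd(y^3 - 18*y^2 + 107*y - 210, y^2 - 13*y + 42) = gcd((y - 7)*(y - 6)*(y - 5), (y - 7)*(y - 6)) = y^2 - 13*y + 42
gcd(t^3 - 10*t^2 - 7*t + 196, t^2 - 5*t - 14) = t - 7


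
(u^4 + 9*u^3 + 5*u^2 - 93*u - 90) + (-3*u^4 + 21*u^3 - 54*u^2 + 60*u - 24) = -2*u^4 + 30*u^3 - 49*u^2 - 33*u - 114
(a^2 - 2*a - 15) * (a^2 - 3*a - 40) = a^4 - 5*a^3 - 49*a^2 + 125*a + 600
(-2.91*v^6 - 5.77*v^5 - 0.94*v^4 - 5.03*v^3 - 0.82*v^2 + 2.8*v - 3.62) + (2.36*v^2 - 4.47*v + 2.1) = -2.91*v^6 - 5.77*v^5 - 0.94*v^4 - 5.03*v^3 + 1.54*v^2 - 1.67*v - 1.52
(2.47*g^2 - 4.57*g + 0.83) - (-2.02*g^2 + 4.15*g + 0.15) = 4.49*g^2 - 8.72*g + 0.68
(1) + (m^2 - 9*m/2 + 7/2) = m^2 - 9*m/2 + 9/2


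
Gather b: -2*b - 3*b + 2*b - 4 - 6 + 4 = -3*b - 6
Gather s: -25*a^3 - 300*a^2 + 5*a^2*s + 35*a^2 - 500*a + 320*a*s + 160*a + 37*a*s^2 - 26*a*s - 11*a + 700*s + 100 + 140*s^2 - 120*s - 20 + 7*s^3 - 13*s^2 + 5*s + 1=-25*a^3 - 265*a^2 - 351*a + 7*s^3 + s^2*(37*a + 127) + s*(5*a^2 + 294*a + 585) + 81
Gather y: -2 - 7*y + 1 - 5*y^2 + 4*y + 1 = -5*y^2 - 3*y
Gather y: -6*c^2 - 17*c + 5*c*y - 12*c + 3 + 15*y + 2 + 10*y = -6*c^2 - 29*c + y*(5*c + 25) + 5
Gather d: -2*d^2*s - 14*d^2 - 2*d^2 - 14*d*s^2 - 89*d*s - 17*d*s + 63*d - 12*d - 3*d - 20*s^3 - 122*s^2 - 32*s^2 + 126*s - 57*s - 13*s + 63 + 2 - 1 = d^2*(-2*s - 16) + d*(-14*s^2 - 106*s + 48) - 20*s^3 - 154*s^2 + 56*s + 64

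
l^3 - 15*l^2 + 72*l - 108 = (l - 6)^2*(l - 3)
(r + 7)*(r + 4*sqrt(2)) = r^2 + 4*sqrt(2)*r + 7*r + 28*sqrt(2)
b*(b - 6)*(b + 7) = b^3 + b^2 - 42*b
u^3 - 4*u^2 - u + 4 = (u - 4)*(u - 1)*(u + 1)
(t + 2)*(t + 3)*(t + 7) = t^3 + 12*t^2 + 41*t + 42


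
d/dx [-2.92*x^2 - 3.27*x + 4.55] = -5.84*x - 3.27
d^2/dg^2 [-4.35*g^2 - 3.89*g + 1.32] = -8.70000000000000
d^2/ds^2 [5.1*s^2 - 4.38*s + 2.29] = 10.2000000000000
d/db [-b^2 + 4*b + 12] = 4 - 2*b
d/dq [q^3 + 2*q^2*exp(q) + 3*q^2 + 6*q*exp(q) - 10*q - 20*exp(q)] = 2*q^2*exp(q) + 3*q^2 + 10*q*exp(q) + 6*q - 14*exp(q) - 10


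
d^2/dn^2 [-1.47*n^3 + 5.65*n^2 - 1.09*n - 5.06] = 11.3 - 8.82*n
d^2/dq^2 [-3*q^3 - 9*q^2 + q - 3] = -18*q - 18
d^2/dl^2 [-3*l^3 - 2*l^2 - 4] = -18*l - 4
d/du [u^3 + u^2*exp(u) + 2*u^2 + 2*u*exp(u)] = u^2*exp(u) + 3*u^2 + 4*u*exp(u) + 4*u + 2*exp(u)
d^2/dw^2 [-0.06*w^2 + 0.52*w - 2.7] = -0.120000000000000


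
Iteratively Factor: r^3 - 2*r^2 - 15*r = (r)*(r^2 - 2*r - 15) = r*(r + 3)*(r - 5)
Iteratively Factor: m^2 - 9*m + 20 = (m - 4)*(m - 5)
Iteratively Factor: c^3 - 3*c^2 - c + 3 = (c + 1)*(c^2 - 4*c + 3) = (c - 1)*(c + 1)*(c - 3)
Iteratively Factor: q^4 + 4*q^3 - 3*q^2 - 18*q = (q + 3)*(q^3 + q^2 - 6*q) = (q + 3)^2*(q^2 - 2*q) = q*(q + 3)^2*(q - 2)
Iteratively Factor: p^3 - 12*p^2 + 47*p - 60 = (p - 4)*(p^2 - 8*p + 15) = (p - 5)*(p - 4)*(p - 3)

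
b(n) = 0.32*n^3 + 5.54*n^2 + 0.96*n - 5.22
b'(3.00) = 42.84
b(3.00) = 56.16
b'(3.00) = 42.84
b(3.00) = 56.16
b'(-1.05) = -9.62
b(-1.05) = -0.49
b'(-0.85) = -7.76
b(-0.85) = -2.23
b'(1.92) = 25.77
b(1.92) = 19.31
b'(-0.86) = -7.86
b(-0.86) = -2.15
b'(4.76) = 75.45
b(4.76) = 159.38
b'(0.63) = 8.32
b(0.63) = -2.34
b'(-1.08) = -9.89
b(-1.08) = -0.20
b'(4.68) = 73.84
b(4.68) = 153.41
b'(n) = 0.96*n^2 + 11.08*n + 0.96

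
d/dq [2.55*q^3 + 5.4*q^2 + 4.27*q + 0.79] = 7.65*q^2 + 10.8*q + 4.27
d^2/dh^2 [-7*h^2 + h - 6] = -14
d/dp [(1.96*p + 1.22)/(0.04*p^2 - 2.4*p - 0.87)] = (-0.0784*p^2 - 0.0975999999999999*p + 1.2228)/(0.0016*p^4 - 0.192*p^3 + 5.6904*p^2 + 4.176*p + 0.7569)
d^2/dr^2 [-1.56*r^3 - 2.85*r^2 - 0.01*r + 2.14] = -9.36*r - 5.7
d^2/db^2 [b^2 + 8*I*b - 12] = 2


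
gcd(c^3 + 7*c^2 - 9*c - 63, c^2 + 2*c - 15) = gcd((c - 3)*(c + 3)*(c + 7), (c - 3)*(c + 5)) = c - 3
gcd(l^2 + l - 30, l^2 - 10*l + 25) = l - 5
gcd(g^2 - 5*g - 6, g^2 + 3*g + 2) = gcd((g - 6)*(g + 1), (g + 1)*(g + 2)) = g + 1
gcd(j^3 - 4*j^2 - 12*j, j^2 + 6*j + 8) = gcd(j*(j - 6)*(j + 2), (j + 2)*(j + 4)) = j + 2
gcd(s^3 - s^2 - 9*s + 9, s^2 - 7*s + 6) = s - 1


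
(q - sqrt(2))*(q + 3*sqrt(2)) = q^2 + 2*sqrt(2)*q - 6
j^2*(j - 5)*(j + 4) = j^4 - j^3 - 20*j^2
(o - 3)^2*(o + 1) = o^3 - 5*o^2 + 3*o + 9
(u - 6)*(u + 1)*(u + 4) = u^3 - u^2 - 26*u - 24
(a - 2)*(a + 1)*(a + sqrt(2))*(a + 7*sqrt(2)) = a^4 - a^3 + 8*sqrt(2)*a^3 - 8*sqrt(2)*a^2 + 12*a^2 - 16*sqrt(2)*a - 14*a - 28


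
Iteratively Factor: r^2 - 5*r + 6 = (r - 3)*(r - 2)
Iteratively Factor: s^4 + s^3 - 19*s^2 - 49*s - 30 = (s - 5)*(s^3 + 6*s^2 + 11*s + 6) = (s - 5)*(s + 3)*(s^2 + 3*s + 2) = (s - 5)*(s + 2)*(s + 3)*(s + 1)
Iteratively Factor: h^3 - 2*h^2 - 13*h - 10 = (h + 2)*(h^2 - 4*h - 5) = (h + 1)*(h + 2)*(h - 5)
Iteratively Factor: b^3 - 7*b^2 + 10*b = (b - 5)*(b^2 - 2*b) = (b - 5)*(b - 2)*(b)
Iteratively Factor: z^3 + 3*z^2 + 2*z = (z + 1)*(z^2 + 2*z) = (z + 1)*(z + 2)*(z)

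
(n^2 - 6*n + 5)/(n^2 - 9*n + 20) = (n - 1)/(n - 4)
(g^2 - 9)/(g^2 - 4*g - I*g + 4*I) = (g^2 - 9)/(g^2 - 4*g - I*g + 4*I)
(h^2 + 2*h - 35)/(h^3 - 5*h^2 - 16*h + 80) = (h + 7)/(h^2 - 16)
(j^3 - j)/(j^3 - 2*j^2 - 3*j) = (j - 1)/(j - 3)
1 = 1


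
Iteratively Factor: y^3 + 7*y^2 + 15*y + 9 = (y + 3)*(y^2 + 4*y + 3) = (y + 1)*(y + 3)*(y + 3)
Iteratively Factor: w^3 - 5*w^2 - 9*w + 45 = (w - 5)*(w^2 - 9) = (w - 5)*(w + 3)*(w - 3)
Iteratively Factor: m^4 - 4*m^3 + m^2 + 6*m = (m - 3)*(m^3 - m^2 - 2*m) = (m - 3)*(m + 1)*(m^2 - 2*m) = m*(m - 3)*(m + 1)*(m - 2)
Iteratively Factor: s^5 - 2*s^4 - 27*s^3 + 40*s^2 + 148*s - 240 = (s - 2)*(s^4 - 27*s^2 - 14*s + 120) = (s - 2)^2*(s^3 + 2*s^2 - 23*s - 60) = (s - 2)^2*(s + 3)*(s^2 - s - 20) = (s - 2)^2*(s + 3)*(s + 4)*(s - 5)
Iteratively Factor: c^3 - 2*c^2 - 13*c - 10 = (c + 1)*(c^2 - 3*c - 10) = (c - 5)*(c + 1)*(c + 2)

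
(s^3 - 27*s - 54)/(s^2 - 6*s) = s + 6 + 9/s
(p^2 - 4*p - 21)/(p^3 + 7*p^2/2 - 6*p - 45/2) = 2*(p - 7)/(2*p^2 + p - 15)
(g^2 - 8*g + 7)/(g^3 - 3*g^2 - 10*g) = (-g^2 + 8*g - 7)/(g*(-g^2 + 3*g + 10))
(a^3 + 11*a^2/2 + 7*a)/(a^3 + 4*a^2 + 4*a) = (a + 7/2)/(a + 2)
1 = 1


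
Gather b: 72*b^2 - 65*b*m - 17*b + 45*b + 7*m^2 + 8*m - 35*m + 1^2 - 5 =72*b^2 + b*(28 - 65*m) + 7*m^2 - 27*m - 4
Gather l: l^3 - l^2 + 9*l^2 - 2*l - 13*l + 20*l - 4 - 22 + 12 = l^3 + 8*l^2 + 5*l - 14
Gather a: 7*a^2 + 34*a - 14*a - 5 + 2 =7*a^2 + 20*a - 3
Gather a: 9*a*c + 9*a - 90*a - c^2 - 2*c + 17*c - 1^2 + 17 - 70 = a*(9*c - 81) - c^2 + 15*c - 54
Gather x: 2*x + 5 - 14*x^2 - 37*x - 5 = -14*x^2 - 35*x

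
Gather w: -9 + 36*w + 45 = 36*w + 36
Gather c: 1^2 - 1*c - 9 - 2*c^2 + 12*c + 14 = -2*c^2 + 11*c + 6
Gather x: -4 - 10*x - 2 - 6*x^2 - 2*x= -6*x^2 - 12*x - 6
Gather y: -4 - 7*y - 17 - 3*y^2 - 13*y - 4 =-3*y^2 - 20*y - 25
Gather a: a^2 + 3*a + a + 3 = a^2 + 4*a + 3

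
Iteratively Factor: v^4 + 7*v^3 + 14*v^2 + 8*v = (v + 4)*(v^3 + 3*v^2 + 2*v) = v*(v + 4)*(v^2 + 3*v + 2) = v*(v + 1)*(v + 4)*(v + 2)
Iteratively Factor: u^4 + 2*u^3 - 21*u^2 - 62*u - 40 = (u + 4)*(u^3 - 2*u^2 - 13*u - 10) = (u + 1)*(u + 4)*(u^2 - 3*u - 10) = (u + 1)*(u + 2)*(u + 4)*(u - 5)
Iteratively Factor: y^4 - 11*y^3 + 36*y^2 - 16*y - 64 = (y - 4)*(y^3 - 7*y^2 + 8*y + 16) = (y - 4)*(y + 1)*(y^2 - 8*y + 16) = (y - 4)^2*(y + 1)*(y - 4)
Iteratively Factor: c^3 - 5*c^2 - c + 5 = (c + 1)*(c^2 - 6*c + 5) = (c - 1)*(c + 1)*(c - 5)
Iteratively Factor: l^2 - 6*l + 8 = (l - 2)*(l - 4)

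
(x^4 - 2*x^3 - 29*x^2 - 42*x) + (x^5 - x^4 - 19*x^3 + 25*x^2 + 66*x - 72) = x^5 - 21*x^3 - 4*x^2 + 24*x - 72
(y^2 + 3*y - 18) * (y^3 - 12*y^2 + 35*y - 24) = y^5 - 9*y^4 - 19*y^3 + 297*y^2 - 702*y + 432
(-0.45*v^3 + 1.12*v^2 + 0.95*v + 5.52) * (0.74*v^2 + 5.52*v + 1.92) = -0.333*v^5 - 1.6552*v^4 + 6.0214*v^3 + 11.4792*v^2 + 32.2944*v + 10.5984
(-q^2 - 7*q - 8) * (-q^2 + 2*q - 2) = q^4 + 5*q^3 - 4*q^2 - 2*q + 16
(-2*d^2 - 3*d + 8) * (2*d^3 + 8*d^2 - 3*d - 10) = -4*d^5 - 22*d^4 - 2*d^3 + 93*d^2 + 6*d - 80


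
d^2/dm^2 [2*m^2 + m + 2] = 4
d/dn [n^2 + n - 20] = 2*n + 1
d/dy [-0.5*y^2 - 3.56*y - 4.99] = -1.0*y - 3.56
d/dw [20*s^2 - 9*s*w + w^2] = -9*s + 2*w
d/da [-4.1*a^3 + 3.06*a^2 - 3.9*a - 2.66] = -12.3*a^2 + 6.12*a - 3.9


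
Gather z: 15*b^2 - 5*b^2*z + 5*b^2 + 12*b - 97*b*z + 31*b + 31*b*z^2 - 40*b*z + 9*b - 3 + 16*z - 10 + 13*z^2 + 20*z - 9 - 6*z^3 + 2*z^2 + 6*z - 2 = 20*b^2 + 52*b - 6*z^3 + z^2*(31*b + 15) + z*(-5*b^2 - 137*b + 42) - 24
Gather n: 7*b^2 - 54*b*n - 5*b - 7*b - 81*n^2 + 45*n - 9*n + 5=7*b^2 - 12*b - 81*n^2 + n*(36 - 54*b) + 5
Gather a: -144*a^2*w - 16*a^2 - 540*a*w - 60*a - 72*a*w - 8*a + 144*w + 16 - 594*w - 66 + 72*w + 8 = a^2*(-144*w - 16) + a*(-612*w - 68) - 378*w - 42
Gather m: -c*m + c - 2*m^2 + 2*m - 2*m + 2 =-c*m + c - 2*m^2 + 2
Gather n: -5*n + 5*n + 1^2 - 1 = 0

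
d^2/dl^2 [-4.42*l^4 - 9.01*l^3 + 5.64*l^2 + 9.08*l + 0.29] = -53.04*l^2 - 54.06*l + 11.28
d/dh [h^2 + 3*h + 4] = 2*h + 3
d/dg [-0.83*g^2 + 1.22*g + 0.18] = 1.22 - 1.66*g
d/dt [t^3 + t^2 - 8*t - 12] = 3*t^2 + 2*t - 8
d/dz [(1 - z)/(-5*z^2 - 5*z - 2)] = (-5*z^2 + 10*z + 7)/(25*z^4 + 50*z^3 + 45*z^2 + 20*z + 4)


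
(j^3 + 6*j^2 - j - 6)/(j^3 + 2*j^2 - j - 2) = (j + 6)/(j + 2)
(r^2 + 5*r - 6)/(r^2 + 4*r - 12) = (r - 1)/(r - 2)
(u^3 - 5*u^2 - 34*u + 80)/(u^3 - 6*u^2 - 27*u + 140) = (u^2 - 10*u + 16)/(u^2 - 11*u + 28)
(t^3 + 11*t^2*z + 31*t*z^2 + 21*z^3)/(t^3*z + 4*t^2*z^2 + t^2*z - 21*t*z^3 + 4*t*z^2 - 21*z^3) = (-t^2 - 4*t*z - 3*z^2)/(z*(-t^2 + 3*t*z - t + 3*z))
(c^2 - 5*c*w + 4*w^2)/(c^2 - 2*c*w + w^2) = (-c + 4*w)/(-c + w)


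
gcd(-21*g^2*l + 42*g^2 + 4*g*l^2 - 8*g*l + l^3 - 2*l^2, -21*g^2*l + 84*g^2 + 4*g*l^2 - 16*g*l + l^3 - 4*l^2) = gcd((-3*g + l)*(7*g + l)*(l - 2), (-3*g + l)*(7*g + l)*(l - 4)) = 21*g^2 - 4*g*l - l^2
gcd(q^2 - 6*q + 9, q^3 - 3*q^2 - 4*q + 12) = q - 3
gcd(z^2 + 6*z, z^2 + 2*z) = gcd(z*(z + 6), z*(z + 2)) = z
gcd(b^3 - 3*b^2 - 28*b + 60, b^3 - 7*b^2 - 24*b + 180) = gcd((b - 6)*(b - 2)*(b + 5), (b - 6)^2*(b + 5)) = b^2 - b - 30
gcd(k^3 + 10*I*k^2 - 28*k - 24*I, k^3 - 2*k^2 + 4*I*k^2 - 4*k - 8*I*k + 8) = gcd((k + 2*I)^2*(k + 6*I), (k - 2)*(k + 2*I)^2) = k^2 + 4*I*k - 4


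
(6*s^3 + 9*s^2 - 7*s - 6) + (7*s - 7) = 6*s^3 + 9*s^2 - 13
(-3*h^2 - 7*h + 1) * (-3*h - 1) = 9*h^3 + 24*h^2 + 4*h - 1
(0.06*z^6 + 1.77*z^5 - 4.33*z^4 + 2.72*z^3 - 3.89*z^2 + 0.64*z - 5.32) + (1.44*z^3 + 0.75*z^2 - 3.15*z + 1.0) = 0.06*z^6 + 1.77*z^5 - 4.33*z^4 + 4.16*z^3 - 3.14*z^2 - 2.51*z - 4.32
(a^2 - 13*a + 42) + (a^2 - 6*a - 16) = 2*a^2 - 19*a + 26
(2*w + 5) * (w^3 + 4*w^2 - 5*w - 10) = 2*w^4 + 13*w^3 + 10*w^2 - 45*w - 50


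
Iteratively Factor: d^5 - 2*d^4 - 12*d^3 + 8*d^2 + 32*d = (d + 2)*(d^4 - 4*d^3 - 4*d^2 + 16*d) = (d - 4)*(d + 2)*(d^3 - 4*d) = (d - 4)*(d + 2)^2*(d^2 - 2*d) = (d - 4)*(d - 2)*(d + 2)^2*(d)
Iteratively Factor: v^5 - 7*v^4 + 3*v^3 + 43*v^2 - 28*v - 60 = (v + 1)*(v^4 - 8*v^3 + 11*v^2 + 32*v - 60) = (v - 5)*(v + 1)*(v^3 - 3*v^2 - 4*v + 12) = (v - 5)*(v - 2)*(v + 1)*(v^2 - v - 6) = (v - 5)*(v - 3)*(v - 2)*(v + 1)*(v + 2)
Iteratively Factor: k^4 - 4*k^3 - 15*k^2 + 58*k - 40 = (k - 1)*(k^3 - 3*k^2 - 18*k + 40) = (k - 1)*(k + 4)*(k^2 - 7*k + 10) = (k - 2)*(k - 1)*(k + 4)*(k - 5)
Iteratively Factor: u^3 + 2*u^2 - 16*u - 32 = (u - 4)*(u^2 + 6*u + 8) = (u - 4)*(u + 2)*(u + 4)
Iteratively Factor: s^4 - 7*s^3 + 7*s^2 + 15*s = (s + 1)*(s^3 - 8*s^2 + 15*s) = (s - 3)*(s + 1)*(s^2 - 5*s) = (s - 5)*(s - 3)*(s + 1)*(s)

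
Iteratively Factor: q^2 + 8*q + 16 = (q + 4)*(q + 4)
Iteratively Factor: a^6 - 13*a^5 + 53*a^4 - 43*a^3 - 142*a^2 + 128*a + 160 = (a - 4)*(a^5 - 9*a^4 + 17*a^3 + 25*a^2 - 42*a - 40) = (a - 4)^2*(a^4 - 5*a^3 - 3*a^2 + 13*a + 10) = (a - 4)^2*(a - 2)*(a^3 - 3*a^2 - 9*a - 5) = (a - 5)*(a - 4)^2*(a - 2)*(a^2 + 2*a + 1) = (a - 5)*(a - 4)^2*(a - 2)*(a + 1)*(a + 1)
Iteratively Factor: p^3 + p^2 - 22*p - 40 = (p - 5)*(p^2 + 6*p + 8) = (p - 5)*(p + 4)*(p + 2)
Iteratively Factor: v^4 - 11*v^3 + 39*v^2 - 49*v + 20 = (v - 5)*(v^3 - 6*v^2 + 9*v - 4) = (v - 5)*(v - 1)*(v^2 - 5*v + 4) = (v - 5)*(v - 1)^2*(v - 4)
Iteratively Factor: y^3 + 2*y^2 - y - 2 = (y + 2)*(y^2 - 1) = (y + 1)*(y + 2)*(y - 1)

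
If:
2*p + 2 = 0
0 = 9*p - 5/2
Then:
No Solution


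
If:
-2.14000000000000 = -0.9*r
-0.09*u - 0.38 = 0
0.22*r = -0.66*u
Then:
No Solution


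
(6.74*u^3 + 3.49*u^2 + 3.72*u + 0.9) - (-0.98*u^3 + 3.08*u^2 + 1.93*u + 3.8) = 7.72*u^3 + 0.41*u^2 + 1.79*u - 2.9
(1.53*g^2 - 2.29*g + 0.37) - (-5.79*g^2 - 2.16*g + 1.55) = 7.32*g^2 - 0.13*g - 1.18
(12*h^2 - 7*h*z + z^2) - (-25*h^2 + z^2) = 37*h^2 - 7*h*z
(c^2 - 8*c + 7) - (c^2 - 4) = 11 - 8*c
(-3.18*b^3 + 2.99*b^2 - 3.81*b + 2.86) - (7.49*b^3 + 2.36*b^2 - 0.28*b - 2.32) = -10.67*b^3 + 0.63*b^2 - 3.53*b + 5.18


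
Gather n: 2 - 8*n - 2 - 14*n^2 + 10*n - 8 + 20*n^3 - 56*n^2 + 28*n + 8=20*n^3 - 70*n^2 + 30*n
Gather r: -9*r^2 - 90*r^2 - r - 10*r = -99*r^2 - 11*r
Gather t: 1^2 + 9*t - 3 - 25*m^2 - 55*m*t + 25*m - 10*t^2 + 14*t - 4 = -25*m^2 + 25*m - 10*t^2 + t*(23 - 55*m) - 6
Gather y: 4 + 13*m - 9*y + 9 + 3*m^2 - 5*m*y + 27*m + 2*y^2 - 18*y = 3*m^2 + 40*m + 2*y^2 + y*(-5*m - 27) + 13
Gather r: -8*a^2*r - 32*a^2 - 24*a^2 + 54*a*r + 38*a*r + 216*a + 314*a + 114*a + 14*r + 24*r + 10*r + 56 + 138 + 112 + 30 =-56*a^2 + 644*a + r*(-8*a^2 + 92*a + 48) + 336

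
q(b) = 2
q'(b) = 0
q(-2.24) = 2.00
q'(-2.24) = 0.00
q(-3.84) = 2.00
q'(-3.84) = 0.00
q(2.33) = 2.00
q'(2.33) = 0.00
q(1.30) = 2.00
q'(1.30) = 0.00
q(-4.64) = 2.00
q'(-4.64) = 0.00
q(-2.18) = 2.00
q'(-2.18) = 0.00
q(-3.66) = 2.00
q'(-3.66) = 0.00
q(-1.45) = 2.00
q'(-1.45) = 0.00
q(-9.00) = 2.00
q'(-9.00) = 0.00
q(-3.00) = 2.00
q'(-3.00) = 0.00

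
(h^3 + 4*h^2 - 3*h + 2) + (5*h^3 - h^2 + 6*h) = 6*h^3 + 3*h^2 + 3*h + 2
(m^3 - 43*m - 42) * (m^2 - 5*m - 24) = m^5 - 5*m^4 - 67*m^3 + 173*m^2 + 1242*m + 1008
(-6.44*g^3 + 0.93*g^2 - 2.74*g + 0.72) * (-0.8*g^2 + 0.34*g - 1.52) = 5.152*g^5 - 2.9336*g^4 + 12.297*g^3 - 2.9212*g^2 + 4.4096*g - 1.0944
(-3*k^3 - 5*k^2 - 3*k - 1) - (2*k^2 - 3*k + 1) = -3*k^3 - 7*k^2 - 2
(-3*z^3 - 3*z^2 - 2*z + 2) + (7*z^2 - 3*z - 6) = -3*z^3 + 4*z^2 - 5*z - 4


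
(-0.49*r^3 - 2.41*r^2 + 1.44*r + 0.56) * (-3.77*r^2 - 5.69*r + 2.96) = 1.8473*r^5 + 11.8738*r^4 + 6.8337*r^3 - 17.4384*r^2 + 1.076*r + 1.6576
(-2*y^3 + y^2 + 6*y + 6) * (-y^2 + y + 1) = 2*y^5 - 3*y^4 - 7*y^3 + y^2 + 12*y + 6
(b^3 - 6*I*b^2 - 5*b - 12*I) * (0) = 0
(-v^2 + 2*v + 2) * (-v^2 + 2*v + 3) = v^4 - 4*v^3 - v^2 + 10*v + 6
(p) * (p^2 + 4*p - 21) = p^3 + 4*p^2 - 21*p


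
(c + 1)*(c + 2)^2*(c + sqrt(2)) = c^4 + sqrt(2)*c^3 + 5*c^3 + 5*sqrt(2)*c^2 + 8*c^2 + 4*c + 8*sqrt(2)*c + 4*sqrt(2)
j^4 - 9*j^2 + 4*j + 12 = (j - 2)^2*(j + 1)*(j + 3)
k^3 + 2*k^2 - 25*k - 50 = (k - 5)*(k + 2)*(k + 5)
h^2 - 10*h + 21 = (h - 7)*(h - 3)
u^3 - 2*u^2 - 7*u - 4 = (u - 4)*(u + 1)^2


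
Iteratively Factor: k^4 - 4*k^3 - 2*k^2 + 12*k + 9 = (k - 3)*(k^3 - k^2 - 5*k - 3) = (k - 3)^2*(k^2 + 2*k + 1) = (k - 3)^2*(k + 1)*(k + 1)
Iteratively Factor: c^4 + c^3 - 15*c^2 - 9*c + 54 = (c - 3)*(c^3 + 4*c^2 - 3*c - 18) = (c - 3)*(c - 2)*(c^2 + 6*c + 9) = (c - 3)*(c - 2)*(c + 3)*(c + 3)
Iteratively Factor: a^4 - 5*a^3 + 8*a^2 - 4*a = (a - 2)*(a^3 - 3*a^2 + 2*a) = (a - 2)*(a - 1)*(a^2 - 2*a) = (a - 2)^2*(a - 1)*(a)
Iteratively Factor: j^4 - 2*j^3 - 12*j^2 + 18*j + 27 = (j - 3)*(j^3 + j^2 - 9*j - 9) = (j - 3)*(j + 3)*(j^2 - 2*j - 3) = (j - 3)*(j + 1)*(j + 3)*(j - 3)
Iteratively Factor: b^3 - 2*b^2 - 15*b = (b - 5)*(b^2 + 3*b) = (b - 5)*(b + 3)*(b)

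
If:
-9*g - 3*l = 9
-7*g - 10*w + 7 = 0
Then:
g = 1 - 10*w/7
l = 30*w/7 - 6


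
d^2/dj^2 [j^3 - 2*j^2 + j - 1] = 6*j - 4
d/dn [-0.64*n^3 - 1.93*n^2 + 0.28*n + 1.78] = -1.92*n^2 - 3.86*n + 0.28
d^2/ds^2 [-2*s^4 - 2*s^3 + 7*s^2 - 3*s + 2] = -24*s^2 - 12*s + 14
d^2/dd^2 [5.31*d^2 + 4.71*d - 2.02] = 10.6200000000000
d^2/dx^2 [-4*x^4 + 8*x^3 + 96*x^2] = -48*x^2 + 48*x + 192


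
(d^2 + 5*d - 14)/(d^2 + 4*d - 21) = (d - 2)/(d - 3)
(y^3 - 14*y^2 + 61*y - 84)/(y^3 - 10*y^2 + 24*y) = (y^2 - 10*y + 21)/(y*(y - 6))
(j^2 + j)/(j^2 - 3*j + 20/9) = 9*j*(j + 1)/(9*j^2 - 27*j + 20)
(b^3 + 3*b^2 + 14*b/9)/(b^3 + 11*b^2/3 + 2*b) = (b + 7/3)/(b + 3)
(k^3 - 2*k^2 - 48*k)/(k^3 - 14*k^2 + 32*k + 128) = k*(k + 6)/(k^2 - 6*k - 16)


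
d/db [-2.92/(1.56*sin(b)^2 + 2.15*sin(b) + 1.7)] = (9.1104*sin(b) + 6.278)*cos(b)/(1.56*sin(b)^2 + 2.15*sin(b) + 1.7)^2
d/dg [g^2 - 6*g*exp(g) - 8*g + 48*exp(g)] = -6*g*exp(g) + 2*g + 42*exp(g) - 8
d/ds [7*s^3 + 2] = 21*s^2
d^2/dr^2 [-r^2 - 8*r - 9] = -2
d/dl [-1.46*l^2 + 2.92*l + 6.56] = 2.92 - 2.92*l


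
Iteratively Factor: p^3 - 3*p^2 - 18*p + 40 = (p - 2)*(p^2 - p - 20) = (p - 5)*(p - 2)*(p + 4)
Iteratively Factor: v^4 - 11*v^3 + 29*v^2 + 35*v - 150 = (v - 5)*(v^3 - 6*v^2 - v + 30) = (v - 5)^2*(v^2 - v - 6) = (v - 5)^2*(v - 3)*(v + 2)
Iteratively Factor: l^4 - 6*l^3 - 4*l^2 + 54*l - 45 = (l - 3)*(l^3 - 3*l^2 - 13*l + 15) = (l - 3)*(l - 1)*(l^2 - 2*l - 15) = (l - 5)*(l - 3)*(l - 1)*(l + 3)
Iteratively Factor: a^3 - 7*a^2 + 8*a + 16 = (a + 1)*(a^2 - 8*a + 16) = (a - 4)*(a + 1)*(a - 4)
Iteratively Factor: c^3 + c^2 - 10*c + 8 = (c + 4)*(c^2 - 3*c + 2) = (c - 1)*(c + 4)*(c - 2)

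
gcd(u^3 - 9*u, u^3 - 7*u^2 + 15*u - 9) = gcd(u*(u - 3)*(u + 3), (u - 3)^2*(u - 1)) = u - 3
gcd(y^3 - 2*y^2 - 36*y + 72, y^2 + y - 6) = y - 2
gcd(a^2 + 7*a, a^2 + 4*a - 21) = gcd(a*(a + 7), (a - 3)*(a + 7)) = a + 7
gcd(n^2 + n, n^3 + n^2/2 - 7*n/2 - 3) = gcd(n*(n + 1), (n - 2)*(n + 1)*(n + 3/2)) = n + 1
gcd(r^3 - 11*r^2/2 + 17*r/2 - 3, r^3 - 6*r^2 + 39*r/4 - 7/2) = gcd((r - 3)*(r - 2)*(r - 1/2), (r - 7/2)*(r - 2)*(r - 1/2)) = r^2 - 5*r/2 + 1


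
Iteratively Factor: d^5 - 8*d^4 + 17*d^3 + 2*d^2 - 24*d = (d - 3)*(d^4 - 5*d^3 + 2*d^2 + 8*d) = (d - 4)*(d - 3)*(d^3 - d^2 - 2*d) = (d - 4)*(d - 3)*(d - 2)*(d^2 + d) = d*(d - 4)*(d - 3)*(d - 2)*(d + 1)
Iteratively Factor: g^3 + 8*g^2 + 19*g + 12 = (g + 3)*(g^2 + 5*g + 4) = (g + 1)*(g + 3)*(g + 4)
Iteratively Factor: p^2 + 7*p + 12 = (p + 4)*(p + 3)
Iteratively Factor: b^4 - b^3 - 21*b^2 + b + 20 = (b + 4)*(b^3 - 5*b^2 - b + 5) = (b - 5)*(b + 4)*(b^2 - 1) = (b - 5)*(b + 1)*(b + 4)*(b - 1)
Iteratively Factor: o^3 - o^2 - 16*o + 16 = (o - 1)*(o^2 - 16) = (o - 4)*(o - 1)*(o + 4)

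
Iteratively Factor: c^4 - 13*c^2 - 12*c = (c + 3)*(c^3 - 3*c^2 - 4*c) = (c + 1)*(c + 3)*(c^2 - 4*c) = c*(c + 1)*(c + 3)*(c - 4)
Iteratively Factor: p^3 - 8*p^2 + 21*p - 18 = (p - 3)*(p^2 - 5*p + 6) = (p - 3)*(p - 2)*(p - 3)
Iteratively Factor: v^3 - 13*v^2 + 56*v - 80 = (v - 4)*(v^2 - 9*v + 20) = (v - 4)^2*(v - 5)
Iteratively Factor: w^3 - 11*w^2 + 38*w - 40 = (w - 2)*(w^2 - 9*w + 20) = (w - 5)*(w - 2)*(w - 4)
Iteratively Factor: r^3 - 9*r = (r)*(r^2 - 9) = r*(r + 3)*(r - 3)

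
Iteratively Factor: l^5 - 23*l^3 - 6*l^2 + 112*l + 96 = (l - 3)*(l^4 + 3*l^3 - 14*l^2 - 48*l - 32) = (l - 3)*(l + 1)*(l^3 + 2*l^2 - 16*l - 32) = (l - 3)*(l + 1)*(l + 4)*(l^2 - 2*l - 8) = (l - 3)*(l + 1)*(l + 2)*(l + 4)*(l - 4)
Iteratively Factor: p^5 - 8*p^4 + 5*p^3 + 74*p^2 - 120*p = (p - 2)*(p^4 - 6*p^3 - 7*p^2 + 60*p) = (p - 5)*(p - 2)*(p^3 - p^2 - 12*p) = (p - 5)*(p - 2)*(p + 3)*(p^2 - 4*p) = p*(p - 5)*(p - 2)*(p + 3)*(p - 4)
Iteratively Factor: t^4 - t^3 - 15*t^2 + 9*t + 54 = (t - 3)*(t^3 + 2*t^2 - 9*t - 18) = (t - 3)*(t + 3)*(t^2 - t - 6) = (t - 3)^2*(t + 3)*(t + 2)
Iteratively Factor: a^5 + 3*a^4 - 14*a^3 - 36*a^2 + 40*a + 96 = (a - 3)*(a^4 + 6*a^3 + 4*a^2 - 24*a - 32) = (a - 3)*(a - 2)*(a^3 + 8*a^2 + 20*a + 16) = (a - 3)*(a - 2)*(a + 4)*(a^2 + 4*a + 4) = (a - 3)*(a - 2)*(a + 2)*(a + 4)*(a + 2)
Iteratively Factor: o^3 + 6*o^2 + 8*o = (o + 2)*(o^2 + 4*o) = o*(o + 2)*(o + 4)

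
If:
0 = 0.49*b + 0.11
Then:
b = -0.22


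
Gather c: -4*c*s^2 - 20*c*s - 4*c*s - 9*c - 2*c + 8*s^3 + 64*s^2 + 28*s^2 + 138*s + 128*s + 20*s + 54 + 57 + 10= c*(-4*s^2 - 24*s - 11) + 8*s^3 + 92*s^2 + 286*s + 121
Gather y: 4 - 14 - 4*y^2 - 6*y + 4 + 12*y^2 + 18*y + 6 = 8*y^2 + 12*y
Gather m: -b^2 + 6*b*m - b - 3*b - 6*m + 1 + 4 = -b^2 - 4*b + m*(6*b - 6) + 5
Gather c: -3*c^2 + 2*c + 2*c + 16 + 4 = -3*c^2 + 4*c + 20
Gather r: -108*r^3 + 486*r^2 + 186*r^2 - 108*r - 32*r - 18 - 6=-108*r^3 + 672*r^2 - 140*r - 24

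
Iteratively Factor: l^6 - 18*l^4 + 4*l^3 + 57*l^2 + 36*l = (l + 1)*(l^5 - l^4 - 17*l^3 + 21*l^2 + 36*l) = (l - 3)*(l + 1)*(l^4 + 2*l^3 - 11*l^2 - 12*l) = l*(l - 3)*(l + 1)*(l^3 + 2*l^2 - 11*l - 12) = l*(l - 3)*(l + 1)*(l + 4)*(l^2 - 2*l - 3) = l*(l - 3)*(l + 1)^2*(l + 4)*(l - 3)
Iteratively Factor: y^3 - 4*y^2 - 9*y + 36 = (y + 3)*(y^2 - 7*y + 12) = (y - 3)*(y + 3)*(y - 4)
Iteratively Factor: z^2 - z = (z - 1)*(z)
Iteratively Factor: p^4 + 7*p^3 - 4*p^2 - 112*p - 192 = (p + 3)*(p^3 + 4*p^2 - 16*p - 64) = (p + 3)*(p + 4)*(p^2 - 16) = (p - 4)*(p + 3)*(p + 4)*(p + 4)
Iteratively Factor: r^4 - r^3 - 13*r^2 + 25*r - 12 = (r - 3)*(r^3 + 2*r^2 - 7*r + 4) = (r - 3)*(r - 1)*(r^2 + 3*r - 4) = (r - 3)*(r - 1)^2*(r + 4)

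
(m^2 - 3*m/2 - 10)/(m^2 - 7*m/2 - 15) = (m - 4)/(m - 6)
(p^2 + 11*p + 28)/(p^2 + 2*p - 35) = (p + 4)/(p - 5)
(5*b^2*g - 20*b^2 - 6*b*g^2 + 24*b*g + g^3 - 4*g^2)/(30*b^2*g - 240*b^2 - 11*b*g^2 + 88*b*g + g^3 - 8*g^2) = (b*g - 4*b - g^2 + 4*g)/(6*b*g - 48*b - g^2 + 8*g)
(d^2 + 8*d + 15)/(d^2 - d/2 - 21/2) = 2*(d + 5)/(2*d - 7)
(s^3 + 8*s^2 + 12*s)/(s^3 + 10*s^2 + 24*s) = (s + 2)/(s + 4)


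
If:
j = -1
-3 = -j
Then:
No Solution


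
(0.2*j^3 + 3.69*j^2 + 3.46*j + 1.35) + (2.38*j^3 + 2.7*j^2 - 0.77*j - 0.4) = 2.58*j^3 + 6.39*j^2 + 2.69*j + 0.95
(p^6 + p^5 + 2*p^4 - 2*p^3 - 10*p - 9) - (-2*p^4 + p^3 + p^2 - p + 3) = p^6 + p^5 + 4*p^4 - 3*p^3 - p^2 - 9*p - 12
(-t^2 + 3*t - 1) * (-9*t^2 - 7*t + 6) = 9*t^4 - 20*t^3 - 18*t^2 + 25*t - 6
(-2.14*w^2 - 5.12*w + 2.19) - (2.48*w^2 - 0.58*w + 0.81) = -4.62*w^2 - 4.54*w + 1.38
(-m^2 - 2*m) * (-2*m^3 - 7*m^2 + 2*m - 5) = 2*m^5 + 11*m^4 + 12*m^3 + m^2 + 10*m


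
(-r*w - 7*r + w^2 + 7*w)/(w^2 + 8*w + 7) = (-r + w)/(w + 1)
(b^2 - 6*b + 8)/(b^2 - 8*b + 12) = (b - 4)/(b - 6)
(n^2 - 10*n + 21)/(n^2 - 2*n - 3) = (n - 7)/(n + 1)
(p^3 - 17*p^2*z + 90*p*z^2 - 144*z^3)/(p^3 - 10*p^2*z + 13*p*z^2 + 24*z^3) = (p - 6*z)/(p + z)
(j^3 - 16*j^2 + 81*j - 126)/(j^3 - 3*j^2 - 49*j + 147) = (j - 6)/(j + 7)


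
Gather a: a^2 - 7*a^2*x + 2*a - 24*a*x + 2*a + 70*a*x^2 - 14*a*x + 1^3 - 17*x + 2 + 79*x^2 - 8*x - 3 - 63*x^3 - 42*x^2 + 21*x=a^2*(1 - 7*x) + a*(70*x^2 - 38*x + 4) - 63*x^3 + 37*x^2 - 4*x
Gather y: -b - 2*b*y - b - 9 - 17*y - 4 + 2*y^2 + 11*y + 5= -2*b + 2*y^2 + y*(-2*b - 6) - 8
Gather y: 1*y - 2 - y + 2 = 0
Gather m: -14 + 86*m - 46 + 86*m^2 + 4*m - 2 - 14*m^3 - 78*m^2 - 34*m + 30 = -14*m^3 + 8*m^2 + 56*m - 32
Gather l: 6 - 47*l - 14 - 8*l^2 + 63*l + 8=-8*l^2 + 16*l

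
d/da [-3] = 0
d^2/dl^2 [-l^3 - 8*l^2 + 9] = -6*l - 16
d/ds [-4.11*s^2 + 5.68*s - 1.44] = 5.68 - 8.22*s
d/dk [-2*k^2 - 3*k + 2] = -4*k - 3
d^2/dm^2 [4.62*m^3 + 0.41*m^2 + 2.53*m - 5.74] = 27.72*m + 0.82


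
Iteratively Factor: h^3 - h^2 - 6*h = (h + 2)*(h^2 - 3*h) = (h - 3)*(h + 2)*(h)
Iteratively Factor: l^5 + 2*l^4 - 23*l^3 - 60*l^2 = (l)*(l^4 + 2*l^3 - 23*l^2 - 60*l) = l^2*(l^3 + 2*l^2 - 23*l - 60) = l^2*(l + 4)*(l^2 - 2*l - 15) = l^2*(l - 5)*(l + 4)*(l + 3)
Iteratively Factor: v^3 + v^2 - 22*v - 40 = (v + 2)*(v^2 - v - 20) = (v - 5)*(v + 2)*(v + 4)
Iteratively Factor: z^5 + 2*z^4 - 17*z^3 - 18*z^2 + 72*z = (z - 3)*(z^4 + 5*z^3 - 2*z^2 - 24*z) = (z - 3)*(z + 3)*(z^3 + 2*z^2 - 8*z) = (z - 3)*(z + 3)*(z + 4)*(z^2 - 2*z) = z*(z - 3)*(z + 3)*(z + 4)*(z - 2)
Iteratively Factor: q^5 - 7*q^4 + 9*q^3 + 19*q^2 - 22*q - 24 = (q + 1)*(q^4 - 8*q^3 + 17*q^2 + 2*q - 24) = (q - 3)*(q + 1)*(q^3 - 5*q^2 + 2*q + 8) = (q - 3)*(q - 2)*(q + 1)*(q^2 - 3*q - 4) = (q - 4)*(q - 3)*(q - 2)*(q + 1)*(q + 1)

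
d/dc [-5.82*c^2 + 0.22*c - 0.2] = 0.22 - 11.64*c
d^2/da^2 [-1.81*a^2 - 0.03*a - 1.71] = -3.62000000000000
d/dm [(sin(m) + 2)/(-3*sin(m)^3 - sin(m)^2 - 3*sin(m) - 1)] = (6*sin(m)^3 + 19*sin(m)^2 + 4*sin(m) + 5)*cos(m)/((3*sin(m) + 1)^2*(sin(m)^2 + 1)^2)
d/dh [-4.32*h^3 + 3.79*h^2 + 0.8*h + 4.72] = -12.96*h^2 + 7.58*h + 0.8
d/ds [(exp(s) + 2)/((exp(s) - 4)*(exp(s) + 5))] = (-exp(2*s) - 4*exp(s) - 22)*exp(s)/(exp(4*s) + 2*exp(3*s) - 39*exp(2*s) - 40*exp(s) + 400)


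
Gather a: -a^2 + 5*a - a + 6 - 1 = -a^2 + 4*a + 5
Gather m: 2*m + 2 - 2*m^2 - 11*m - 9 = -2*m^2 - 9*m - 7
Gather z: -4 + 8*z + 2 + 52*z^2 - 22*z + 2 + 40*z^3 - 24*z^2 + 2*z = 40*z^3 + 28*z^2 - 12*z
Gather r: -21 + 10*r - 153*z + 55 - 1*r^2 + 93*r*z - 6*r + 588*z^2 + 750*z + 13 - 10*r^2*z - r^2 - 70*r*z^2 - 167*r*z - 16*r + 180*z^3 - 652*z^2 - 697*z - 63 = r^2*(-10*z - 2) + r*(-70*z^2 - 74*z - 12) + 180*z^3 - 64*z^2 - 100*z - 16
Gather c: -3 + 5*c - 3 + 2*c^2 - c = 2*c^2 + 4*c - 6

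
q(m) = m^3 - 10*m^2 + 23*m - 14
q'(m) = 3*m^2 - 20*m + 23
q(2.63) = -4.49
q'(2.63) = -8.85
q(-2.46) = -145.98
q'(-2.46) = 90.35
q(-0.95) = -45.73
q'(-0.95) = 44.71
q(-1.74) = -89.56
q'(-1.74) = 66.88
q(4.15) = -19.30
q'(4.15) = -8.33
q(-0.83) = -40.55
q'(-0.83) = 41.67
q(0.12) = -11.38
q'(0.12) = 20.64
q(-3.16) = -218.09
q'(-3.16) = 116.16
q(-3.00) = -200.00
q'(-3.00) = 110.00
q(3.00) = -8.00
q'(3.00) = -10.00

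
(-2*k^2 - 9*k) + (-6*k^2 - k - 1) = -8*k^2 - 10*k - 1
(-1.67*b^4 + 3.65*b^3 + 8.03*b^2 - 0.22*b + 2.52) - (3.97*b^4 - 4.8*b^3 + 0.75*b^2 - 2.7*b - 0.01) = -5.64*b^4 + 8.45*b^3 + 7.28*b^2 + 2.48*b + 2.53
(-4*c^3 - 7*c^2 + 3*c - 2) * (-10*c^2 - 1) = 40*c^5 + 70*c^4 - 26*c^3 + 27*c^2 - 3*c + 2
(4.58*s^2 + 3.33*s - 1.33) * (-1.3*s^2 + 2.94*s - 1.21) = -5.954*s^4 + 9.1362*s^3 + 5.9774*s^2 - 7.9395*s + 1.6093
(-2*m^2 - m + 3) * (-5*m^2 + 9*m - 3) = 10*m^4 - 13*m^3 - 18*m^2 + 30*m - 9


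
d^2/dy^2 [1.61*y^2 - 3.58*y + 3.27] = 3.22000000000000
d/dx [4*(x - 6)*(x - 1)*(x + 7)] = 12*x^2 - 172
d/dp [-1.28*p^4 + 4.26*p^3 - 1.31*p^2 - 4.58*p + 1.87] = -5.12*p^3 + 12.78*p^2 - 2.62*p - 4.58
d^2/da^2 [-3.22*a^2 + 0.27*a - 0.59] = -6.44000000000000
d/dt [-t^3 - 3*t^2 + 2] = 3*t*(-t - 2)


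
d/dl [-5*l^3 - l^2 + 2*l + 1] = -15*l^2 - 2*l + 2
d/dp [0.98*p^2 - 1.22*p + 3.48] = 1.96*p - 1.22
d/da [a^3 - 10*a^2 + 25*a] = 3*a^2 - 20*a + 25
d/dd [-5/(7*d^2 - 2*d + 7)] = 10*(7*d - 1)/(7*d^2 - 2*d + 7)^2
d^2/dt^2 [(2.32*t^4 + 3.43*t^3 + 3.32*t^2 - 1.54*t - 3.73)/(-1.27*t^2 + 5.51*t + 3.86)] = (-7.483856*t^6 + 97.407984*t^5 - 354.373968*t^4 - 1072.886806*t^3 - 914.067774*t^2 - 417.945966*t + 98.616126)/(2.048383*t^6 - 26.661237*t^5 + 96.994599*t^4 - 5.21741899999998*t^3 - 294.802482*t^2 - 246.290388*t - 57.512456)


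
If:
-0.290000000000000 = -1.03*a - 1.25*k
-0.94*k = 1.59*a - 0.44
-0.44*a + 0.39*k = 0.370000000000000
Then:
No Solution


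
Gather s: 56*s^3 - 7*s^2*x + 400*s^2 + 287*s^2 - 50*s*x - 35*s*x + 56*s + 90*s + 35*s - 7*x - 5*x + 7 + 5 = 56*s^3 + s^2*(687 - 7*x) + s*(181 - 85*x) - 12*x + 12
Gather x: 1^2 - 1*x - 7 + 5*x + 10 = 4*x + 4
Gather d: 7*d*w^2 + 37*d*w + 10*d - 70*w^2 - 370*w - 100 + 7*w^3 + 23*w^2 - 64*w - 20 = d*(7*w^2 + 37*w + 10) + 7*w^3 - 47*w^2 - 434*w - 120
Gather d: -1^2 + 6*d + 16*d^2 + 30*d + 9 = 16*d^2 + 36*d + 8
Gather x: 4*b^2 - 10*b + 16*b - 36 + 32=4*b^2 + 6*b - 4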